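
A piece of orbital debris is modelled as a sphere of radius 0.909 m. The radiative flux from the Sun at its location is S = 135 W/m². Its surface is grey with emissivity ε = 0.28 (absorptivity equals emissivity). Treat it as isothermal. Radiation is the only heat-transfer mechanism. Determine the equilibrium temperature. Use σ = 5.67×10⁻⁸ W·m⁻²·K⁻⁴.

T ≈ 156 K

At equilibrium, absorbed power = emitted power.
Absorbing cross-section = πr² = 2.596 m²; emitting surface = 4πr² = 10.38 m² (ratio 4).
εS·A_cross = εσ·A_surf·T⁴  ⇒  T⁴ = S/(4σ)   (ε cancels).
T⁴ = 135/(4·5.67×10⁻⁸) = 5.952×10⁸ K⁴.
T = (5.952×10⁸)^(1/4).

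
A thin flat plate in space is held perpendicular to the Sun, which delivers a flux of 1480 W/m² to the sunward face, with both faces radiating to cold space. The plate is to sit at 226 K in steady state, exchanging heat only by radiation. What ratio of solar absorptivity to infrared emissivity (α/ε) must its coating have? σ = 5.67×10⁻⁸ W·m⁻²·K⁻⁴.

α/ε ≈ 0.200

Balance: αS·A = εσ·2A·T⁴ ⇒ α/ε = 2σT⁴/S.
α/ε = 2·5.67×10⁻⁸·(226)⁴/1480 = 2·5.67×10⁻⁸·2.609×10⁹/1480.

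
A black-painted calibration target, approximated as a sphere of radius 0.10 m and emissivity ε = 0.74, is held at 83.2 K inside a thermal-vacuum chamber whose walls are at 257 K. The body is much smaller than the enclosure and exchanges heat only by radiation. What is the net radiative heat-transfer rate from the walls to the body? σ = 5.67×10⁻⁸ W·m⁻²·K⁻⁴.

P_net ≈ 22.7 W

For a small grey body in a large enclosure: P_net = εσA(T_body⁴ − T_wall⁴).
A = 4πr² = 0.1257 m²; T_body⁴ − T_wall⁴ = 4.792×10⁷ − 4.362×10⁹ = -4.315×10⁹ K⁴.
|P_net| = 0.74·5.67×10⁻⁸·0.1257·4.315×10⁹.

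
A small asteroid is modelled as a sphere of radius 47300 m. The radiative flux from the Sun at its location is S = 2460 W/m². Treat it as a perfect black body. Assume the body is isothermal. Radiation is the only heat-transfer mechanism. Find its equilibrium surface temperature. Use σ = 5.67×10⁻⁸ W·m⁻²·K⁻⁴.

T ≈ 323 K

At equilibrium, absorbed power = emitted power.
Absorbing cross-section = πr² = 7.029×10⁹ m²; emitting surface = 4πr² = 2.811×10¹⁰ m² (ratio 4).
S·A_cross = εσ·A_surf·T⁴  ⇒  T⁴ = S/(4σ).
T⁴ = 1.00·2460/(4·5.67×10⁻⁸) = 1.085×10¹⁰ K⁴.
T = (1.085×10¹⁰)^(1/4).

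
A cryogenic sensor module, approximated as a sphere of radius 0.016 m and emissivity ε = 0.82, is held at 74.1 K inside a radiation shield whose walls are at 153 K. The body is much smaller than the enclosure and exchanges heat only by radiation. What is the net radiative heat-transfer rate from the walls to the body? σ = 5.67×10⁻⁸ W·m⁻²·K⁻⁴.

P_net ≈ 0.0775 W

For a small grey body in a large enclosure: P_net = εσA(T_body⁴ − T_wall⁴).
A = 4πr² = 0.003217 m²; T_body⁴ − T_wall⁴ = 3.015×10⁷ − 5.480×10⁸ = -5.178×10⁸ K⁴.
|P_net| = 0.82·5.67×10⁻⁸·0.003217·5.178×10⁸.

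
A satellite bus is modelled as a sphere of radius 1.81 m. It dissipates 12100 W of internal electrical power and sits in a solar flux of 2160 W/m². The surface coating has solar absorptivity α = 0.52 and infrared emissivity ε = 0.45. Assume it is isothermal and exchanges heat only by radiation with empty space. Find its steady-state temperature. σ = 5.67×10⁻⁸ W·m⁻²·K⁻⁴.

T ≈ 387 K

At steady state, absorbed solar power + internal power = radiated power.
Absorbed: α·S·A_cross = 0.52·2160·10.29 = 11560 W (cross-section πr²).
Total input = 11560 + 12100 = 23660 W.
Radiated: εσ·A_surf·T⁴ with A_surf = 4πr² = 41.17 m².
T⁴ = 23660/(0.45·5.67×10⁻⁸·41.17) = 2.252×10¹⁰ K⁴.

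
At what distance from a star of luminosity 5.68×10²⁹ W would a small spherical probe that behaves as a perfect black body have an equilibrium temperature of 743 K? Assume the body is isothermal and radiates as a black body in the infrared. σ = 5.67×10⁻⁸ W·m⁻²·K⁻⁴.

d ≈ 8.09×10¹¹ m

For an isothermal black-emitting sphere, (1−a)S·πr² = σ·4πr²·T⁴ ⇒ S = 4σT⁴/(1−a).
S = 4·5.67×10⁻⁸·(743)⁴/1.00 = 69120 W/m².
Flux falls as S = L/(4πd²), so d = √(L/(4πS)) = √(5.68×10²⁹/(4π·69120)).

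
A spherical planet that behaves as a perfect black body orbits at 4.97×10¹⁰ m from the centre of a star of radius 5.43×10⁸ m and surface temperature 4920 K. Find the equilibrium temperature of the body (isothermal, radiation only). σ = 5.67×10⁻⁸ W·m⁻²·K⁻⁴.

T ≈ 364 K

The star's surface emits σT_*⁴; at distance d the flux is S = σT_*⁴(R_*/d)².
S = 5.67×10⁻⁸·(4920)⁴·(5.43×10⁸/4.97×10¹⁰)² = 3966 W/m².
For an isothermal sphere T⁴ = (1−a)S/(4σ) = 1.749×10¹⁰ K⁴.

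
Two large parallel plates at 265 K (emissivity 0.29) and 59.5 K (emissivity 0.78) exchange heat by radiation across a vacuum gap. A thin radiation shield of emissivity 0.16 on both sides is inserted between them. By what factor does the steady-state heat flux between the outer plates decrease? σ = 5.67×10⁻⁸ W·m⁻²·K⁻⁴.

factor ≈ 4.08

Without shield: q₀ = σΔ(T⁴)/(1/ε₁+1/ε₂−1) with denominator 3.730.
With shield the two gaps are in series; the resistances add: (1/ε₁+1/ε_s−1)+(1/ε_s+1/ε₂−1) = 8.698+6.532 = 15.23.
Heat-flux ratio q₀/q = 15.23/3.730.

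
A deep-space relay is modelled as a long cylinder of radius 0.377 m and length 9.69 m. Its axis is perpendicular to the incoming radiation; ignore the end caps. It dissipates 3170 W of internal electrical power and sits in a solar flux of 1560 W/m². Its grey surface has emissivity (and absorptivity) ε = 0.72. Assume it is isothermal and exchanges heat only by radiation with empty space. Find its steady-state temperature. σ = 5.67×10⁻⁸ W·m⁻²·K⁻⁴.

T ≈ 332 K

At steady state, absorbed solar power + internal power = radiated power.
Absorbed: α·S·A_cross = 0.72·1560·7.306 = 8206 W (cross-section 2rL).
Total input = 8206 + 3170 = 11380 W.
Radiated: εσ·A_surf·T⁴ with A_surf = 2πrL = 22.95 m².
T⁴ = 11380/(0.72·5.67×10⁻⁸·22.95) = 1.214×10¹⁰ K⁴.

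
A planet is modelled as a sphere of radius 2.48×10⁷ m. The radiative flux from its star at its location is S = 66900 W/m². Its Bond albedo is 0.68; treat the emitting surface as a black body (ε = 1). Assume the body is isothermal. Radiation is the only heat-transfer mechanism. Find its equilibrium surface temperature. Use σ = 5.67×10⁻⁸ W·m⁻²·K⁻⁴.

T ≈ 554 K

At equilibrium, absorbed power = emitted power.
Absorbing cross-section = πr² = 1.932×10¹⁵ m²; emitting surface = 4πr² = 7.729×10¹⁵ m² (ratio 4).
(1−a)S·A_cross = εσ·A_surf·T⁴  ⇒  T⁴ = (1−a)S/(4σ).
T⁴ = 0.320·66900/(4·5.67×10⁻⁸) = 9.439×10¹⁰ K⁴.
T = (9.439×10¹⁰)^(1/4).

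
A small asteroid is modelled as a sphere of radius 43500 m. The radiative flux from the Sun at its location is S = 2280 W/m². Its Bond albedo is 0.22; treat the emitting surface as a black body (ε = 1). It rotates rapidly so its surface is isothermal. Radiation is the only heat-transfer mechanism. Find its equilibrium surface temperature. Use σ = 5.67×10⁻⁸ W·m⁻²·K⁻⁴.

At equilibrium, absorbed power = emitted power.
Absorbing cross-section = πr² = 5.945×10⁹ m²; emitting surface = 4πr² = 2.378×10¹⁰ m² (ratio 4).
(1−a)S·A_cross = εσ·A_surf·T⁴  ⇒  T⁴ = (1−a)S/(4σ).
T⁴ = 0.780·2280/(4·5.67×10⁻⁸) = 7.841×10⁹ K⁴.
T = (7.841×10⁹)^(1/4).

T ≈ 298 K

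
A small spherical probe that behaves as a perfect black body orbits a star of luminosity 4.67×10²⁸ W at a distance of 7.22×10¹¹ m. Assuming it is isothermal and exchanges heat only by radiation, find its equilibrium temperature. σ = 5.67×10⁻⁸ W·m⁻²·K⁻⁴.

First find the stellar flux at distance d: S = L/(4πd²) = 4.67×10²⁸/(4π·(7.22×10¹¹)²) = 7129 W/m².
For an isothermal sphere, absorbed (1−a)S·πr² = emitted σ·4πr²·T⁴, so T⁴ = (1−a)S/(4σ).
T⁴ = 1.00·7129/(4·5.67×10⁻⁸) = 3.143×10¹⁰ K⁴.

T ≈ 421 K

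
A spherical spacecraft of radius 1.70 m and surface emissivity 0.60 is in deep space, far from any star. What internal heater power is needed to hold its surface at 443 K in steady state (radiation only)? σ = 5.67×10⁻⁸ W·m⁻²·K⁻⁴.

P = εσ·4πr²·T⁴.
4πr² = 36.32 m²; T⁴ = 3.851×10¹⁰ K⁴.
P = 0.60·5.67×10⁻⁸·36.32·3.851×10¹⁰.

P ≈ 47600 W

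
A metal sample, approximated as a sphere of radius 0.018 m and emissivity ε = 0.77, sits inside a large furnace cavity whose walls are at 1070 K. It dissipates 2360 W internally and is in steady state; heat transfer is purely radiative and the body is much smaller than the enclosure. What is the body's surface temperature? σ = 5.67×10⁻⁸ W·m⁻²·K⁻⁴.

For a small grey body in a large enclosure, net radiated power = εσA(T⁴ − T_w⁴).
Steady state: P = εσA(T⁴ − T_w⁴) with A = 4πr² = 0.004072 m².
T⁴ = P/(εσA) + T_w⁴ = 2360/(0.77·5.67×10⁻⁸·0.004072) + (1070)⁴
    = 1.328×10¹³ + 1.311×10¹² = 1.459×10¹³ K⁴.

T ≈ 1950 K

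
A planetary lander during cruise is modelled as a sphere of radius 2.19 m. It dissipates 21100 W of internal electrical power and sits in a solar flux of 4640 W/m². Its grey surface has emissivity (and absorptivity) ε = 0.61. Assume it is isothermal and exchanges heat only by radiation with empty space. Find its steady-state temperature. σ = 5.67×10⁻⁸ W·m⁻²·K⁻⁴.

At steady state, absorbed solar power + internal power = radiated power.
Absorbed: α·S·A_cross = 0.61·4640·15.07 = 42650 W (cross-section πr²).
Total input = 42650 + 21100 = 63750 W.
Radiated: εσ·A_surf·T⁴ with A_surf = 4πr² = 60.27 m².
T⁴ = 63750/(0.61·5.67×10⁻⁸·60.27) = 3.058×10¹⁰ K⁴.

T ≈ 418 K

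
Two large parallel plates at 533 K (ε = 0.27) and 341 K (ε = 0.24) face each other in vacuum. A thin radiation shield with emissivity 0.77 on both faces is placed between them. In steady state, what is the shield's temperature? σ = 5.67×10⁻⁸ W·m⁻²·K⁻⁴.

In steady state the net flux on the hot side equals that on the cold side.
σ(T₁⁴−T_s⁴)/D₁ = σ(T_s⁴−T₂⁴)/D₂, with D₁ = 1/ε₁+1/ε_s−1 = 4.002, D₂ = 1/ε_s+1/ε₂−1 = 4.465.
Solve for T_s⁴: T_s⁴ = (D₂·T₁⁴ + D₁·T₂⁴)/(D₁+D₂) = 4.895×10¹⁰ K⁴.

T_s ≈ 470 K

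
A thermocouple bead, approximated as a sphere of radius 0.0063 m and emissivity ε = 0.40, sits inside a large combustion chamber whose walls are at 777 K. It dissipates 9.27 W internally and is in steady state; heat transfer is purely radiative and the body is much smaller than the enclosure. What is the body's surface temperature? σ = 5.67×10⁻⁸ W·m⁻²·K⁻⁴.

T ≈ 1040 K

For a small grey body in a large enclosure, net radiated power = εσA(T⁴ − T_w⁴).
Steady state: P = εσA(T⁴ − T_w⁴) with A = 4πr² = 4.988×10⁻⁴ m².
T⁴ = P/(εσA) + T_w⁴ = 9.27/(0.40·5.67×10⁻⁸·4.988×10⁻⁴) + (777)⁴
    = 8.195×10¹¹ + 3.645×10¹¹ = 1.184×10¹² K⁴.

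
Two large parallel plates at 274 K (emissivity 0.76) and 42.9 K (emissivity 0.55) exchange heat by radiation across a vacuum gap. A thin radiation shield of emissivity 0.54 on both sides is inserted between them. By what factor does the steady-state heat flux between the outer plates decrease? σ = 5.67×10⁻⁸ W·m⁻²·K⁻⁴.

Without shield: q₀ = σΔ(T⁴)/(1/ε₁+1/ε₂−1) with denominator 2.134.
With shield the two gaps are in series; the resistances add: (1/ε₁+1/ε_s−1)+(1/ε_s+1/ε₂−1) = 2.168+2.670 = 4.838.
Heat-flux ratio q₀/q = 4.838/2.134.

factor ≈ 2.27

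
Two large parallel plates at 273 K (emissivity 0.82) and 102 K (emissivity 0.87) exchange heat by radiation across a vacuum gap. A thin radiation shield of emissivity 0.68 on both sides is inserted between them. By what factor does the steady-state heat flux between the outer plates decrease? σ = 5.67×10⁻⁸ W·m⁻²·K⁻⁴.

factor ≈ 2.42

Without shield: q₀ = σΔ(T⁴)/(1/ε₁+1/ε₂−1) with denominator 1.369.
With shield the two gaps are in series; the resistances add: (1/ε₁+1/ε_s−1)+(1/ε_s+1/ε₂−1) = 1.690+1.620 = 3.310.
Heat-flux ratio q₀/q = 3.310/1.369.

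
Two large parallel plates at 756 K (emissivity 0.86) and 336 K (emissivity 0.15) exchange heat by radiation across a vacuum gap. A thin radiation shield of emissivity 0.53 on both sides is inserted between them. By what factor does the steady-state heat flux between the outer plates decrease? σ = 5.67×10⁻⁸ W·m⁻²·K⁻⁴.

factor ≈ 1.41

Without shield: q₀ = σΔ(T⁴)/(1/ε₁+1/ε₂−1) with denominator 6.829.
With shield the two gaps are in series; the resistances add: (1/ε₁+1/ε_s−1)+(1/ε_s+1/ε₂−1) = 2.050+7.553 = 9.603.
Heat-flux ratio q₀/q = 9.603/6.829.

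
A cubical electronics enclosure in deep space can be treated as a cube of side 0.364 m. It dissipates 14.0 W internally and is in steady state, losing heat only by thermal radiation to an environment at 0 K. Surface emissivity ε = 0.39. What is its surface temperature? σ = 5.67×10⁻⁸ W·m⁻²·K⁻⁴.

Steady state: internal power = radiated power, P = εσA T⁴.
Radiating area A = 6L² = 0.7950 m².
T⁴ = P/(εσA) = 14.0/(0.39·5.67×10⁻⁸·0.7950) = 7.964×10⁸ K⁴.
T = (7.964×10⁸)^(1/4).

T ≈ 168 K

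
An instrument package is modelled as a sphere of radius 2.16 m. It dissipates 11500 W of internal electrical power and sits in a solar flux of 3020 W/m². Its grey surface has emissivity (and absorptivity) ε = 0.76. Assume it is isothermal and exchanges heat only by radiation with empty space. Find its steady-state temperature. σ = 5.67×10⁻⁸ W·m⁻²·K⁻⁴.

At steady state, absorbed solar power + internal power = radiated power.
Absorbed: α·S·A_cross = 0.76·3020·14.66 = 33640 W (cross-section πr²).
Total input = 33640 + 11500 = 45140 W.
Radiated: εσ·A_surf·T⁴ with A_surf = 4πr² = 58.63 m².
T⁴ = 45140/(0.76·5.67×10⁻⁸·58.63) = 1.787×10¹⁰ K⁴.

T ≈ 366 K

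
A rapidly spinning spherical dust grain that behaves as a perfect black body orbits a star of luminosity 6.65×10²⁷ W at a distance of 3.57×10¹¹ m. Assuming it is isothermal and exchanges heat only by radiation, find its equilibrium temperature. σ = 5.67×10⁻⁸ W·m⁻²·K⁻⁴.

First find the stellar flux at distance d: S = L/(4πd²) = 6.65×10²⁷/(4π·(3.57×10¹¹)²) = 4152 W/m².
For an isothermal sphere, absorbed (1−a)S·πr² = emitted σ·4πr²·T⁴, so T⁴ = (1−a)S/(4σ).
T⁴ = 1.00·4152/(4·5.67×10⁻⁸) = 1.831×10¹⁰ K⁴.

T ≈ 368 K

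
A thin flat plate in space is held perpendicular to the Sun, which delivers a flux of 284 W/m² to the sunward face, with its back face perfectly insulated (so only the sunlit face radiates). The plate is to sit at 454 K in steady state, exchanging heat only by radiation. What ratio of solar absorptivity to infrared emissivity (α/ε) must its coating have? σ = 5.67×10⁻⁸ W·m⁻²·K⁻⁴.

Balance: αS·A = εσ·1A·T⁴ ⇒ α/ε = σT⁴/S.
α/ε = 5.67×10⁻⁸·(454)⁴/284 = 5.67×10⁻⁸·4.248×10¹⁰/284.

α/ε ≈ 8.48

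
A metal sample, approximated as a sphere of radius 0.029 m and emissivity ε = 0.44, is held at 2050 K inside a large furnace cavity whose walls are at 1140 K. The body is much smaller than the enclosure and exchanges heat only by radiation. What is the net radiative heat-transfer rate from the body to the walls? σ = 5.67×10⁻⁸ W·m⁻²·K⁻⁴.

For a small grey body in a large enclosure: P_net = εσA(T_body⁴ − T_wall⁴).
A = 4πr² = 0.01057 m²; T_body⁴ − T_wall⁴ = 1.766×10¹³ − 1.689×10¹² = 1.597×10¹³ K⁴.
|P_net| = 0.44·5.67×10⁻⁸·0.01057·1.597×10¹³.

P_net ≈ 4210 W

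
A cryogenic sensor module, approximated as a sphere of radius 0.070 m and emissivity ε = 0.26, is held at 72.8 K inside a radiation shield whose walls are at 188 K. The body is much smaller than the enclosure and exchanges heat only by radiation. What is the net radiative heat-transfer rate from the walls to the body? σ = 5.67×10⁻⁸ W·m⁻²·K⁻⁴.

P_net ≈ 1.11 W

For a small grey body in a large enclosure: P_net = εσA(T_body⁴ − T_wall⁴).
A = 4πr² = 0.06158 m²; T_body⁴ − T_wall⁴ = 2.809×10⁷ − 1.249×10⁹ = -1.221×10⁹ K⁴.
|P_net| = 0.26·5.67×10⁻⁸·0.06158·1.221×10⁹.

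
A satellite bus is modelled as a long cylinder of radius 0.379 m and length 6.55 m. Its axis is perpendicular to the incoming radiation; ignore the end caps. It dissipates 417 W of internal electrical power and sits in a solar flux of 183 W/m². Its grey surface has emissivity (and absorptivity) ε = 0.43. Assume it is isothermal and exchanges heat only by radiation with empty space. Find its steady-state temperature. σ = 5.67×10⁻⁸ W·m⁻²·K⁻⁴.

At steady state, absorbed solar power + internal power = radiated power.
Absorbed: α·S·A_cross = 0.43·183·4.965 = 390.7 W (cross-section 2rL).
Total input = 390.7 + 417 = 807.7 W.
Radiated: εσ·A_surf·T⁴ with A_surf = 2πrL = 15.60 m².
T⁴ = 807.7/(0.43·5.67×10⁻⁸·15.60) = 2.124×10⁹ K⁴.

T ≈ 215 K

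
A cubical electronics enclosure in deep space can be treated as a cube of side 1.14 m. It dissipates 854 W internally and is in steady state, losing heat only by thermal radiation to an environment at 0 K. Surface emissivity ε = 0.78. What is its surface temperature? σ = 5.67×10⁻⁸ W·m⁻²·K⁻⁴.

Steady state: internal power = radiated power, P = εσA T⁴.
Radiating area A = 6L² = 7.798 m².
T⁴ = P/(εσA) = 854/(0.78·5.67×10⁻⁸·7.798) = 2.476×10⁹ K⁴.
T = (2.476×10⁹)^(1/4).

T ≈ 223 K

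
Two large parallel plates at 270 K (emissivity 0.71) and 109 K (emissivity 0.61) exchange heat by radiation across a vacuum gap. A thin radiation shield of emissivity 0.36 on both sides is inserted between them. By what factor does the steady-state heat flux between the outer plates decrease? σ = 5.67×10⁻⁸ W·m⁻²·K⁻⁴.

Without shield: q₀ = σΔ(T⁴)/(1/ε₁+1/ε₂−1) with denominator 2.048.
With shield the two gaps are in series; the resistances add: (1/ε₁+1/ε_s−1)+(1/ε_s+1/ε₂−1) = 3.186+3.417 = 6.603.
Heat-flux ratio q₀/q = 6.603/2.048.

factor ≈ 3.22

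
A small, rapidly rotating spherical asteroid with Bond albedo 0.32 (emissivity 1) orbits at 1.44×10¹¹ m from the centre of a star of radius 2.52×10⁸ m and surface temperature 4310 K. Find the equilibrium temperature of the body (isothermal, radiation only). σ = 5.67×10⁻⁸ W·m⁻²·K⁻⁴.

T ≈ 116 K

The star's surface emits σT_*⁴; at distance d the flux is S = σT_*⁴(R_*/d)².
S = 5.67×10⁻⁸·(4310)⁴·(2.52×10⁸/1.44×10¹¹)² = 59.92 W/m².
For an isothermal sphere T⁴ = (1−a)S/(4σ) = 1.797×10⁸ K⁴.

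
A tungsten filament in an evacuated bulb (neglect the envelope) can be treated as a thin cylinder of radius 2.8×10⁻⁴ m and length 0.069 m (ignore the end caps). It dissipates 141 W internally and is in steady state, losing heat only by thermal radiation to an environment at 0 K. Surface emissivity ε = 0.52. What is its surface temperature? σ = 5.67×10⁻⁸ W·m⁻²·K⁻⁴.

Steady state: internal power = radiated power, P = εσA T⁴.
Radiating area A = 2πrL = 1.214×10⁻⁴ m².
T⁴ = P/(εσA) = 141/(0.52·5.67×10⁻⁸·1.214×10⁻⁴) = 3.940×10¹³ K⁴.
T = (3.940×10¹³)^(1/4).

T ≈ 2510 K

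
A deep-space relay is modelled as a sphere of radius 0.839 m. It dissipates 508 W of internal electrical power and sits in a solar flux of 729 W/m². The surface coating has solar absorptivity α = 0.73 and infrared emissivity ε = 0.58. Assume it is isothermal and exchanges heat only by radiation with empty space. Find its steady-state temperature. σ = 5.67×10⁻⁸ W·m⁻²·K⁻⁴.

At steady state, absorbed solar power + internal power = radiated power.
Absorbed: α·S·A_cross = 0.73·729·2.211 = 1177 W (cross-section πr²).
Total input = 1177 + 508 = 1685 W.
Radiated: εσ·A_surf·T⁴ with A_surf = 4πr² = 8.846 m².
T⁴ = 1685/(0.58·5.67×10⁻⁸·8.846) = 5.792×10⁹ K⁴.

T ≈ 276 K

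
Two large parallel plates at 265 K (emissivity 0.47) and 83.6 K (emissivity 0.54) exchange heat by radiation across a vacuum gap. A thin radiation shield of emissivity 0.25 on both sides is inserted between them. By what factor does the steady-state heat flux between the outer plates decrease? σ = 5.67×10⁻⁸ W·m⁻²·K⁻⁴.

factor ≈ 3.35

Without shield: q₀ = σΔ(T⁴)/(1/ε₁+1/ε₂−1) with denominator 2.980.
With shield the two gaps are in series; the resistances add: (1/ε₁+1/ε_s−1)+(1/ε_s+1/ε₂−1) = 5.128+4.852 = 9.980.
Heat-flux ratio q₀/q = 9.980/2.980.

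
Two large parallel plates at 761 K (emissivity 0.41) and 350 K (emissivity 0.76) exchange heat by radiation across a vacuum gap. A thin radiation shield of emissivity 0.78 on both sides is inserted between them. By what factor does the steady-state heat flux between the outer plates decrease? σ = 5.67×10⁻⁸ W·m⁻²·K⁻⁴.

Without shield: q₀ = σΔ(T⁴)/(1/ε₁+1/ε₂−1) with denominator 2.755.
With shield the two gaps are in series; the resistances add: (1/ε₁+1/ε_s−1)+(1/ε_s+1/ε₂−1) = 2.721+1.598 = 4.319.
Heat-flux ratio q₀/q = 4.319/2.755.

factor ≈ 1.57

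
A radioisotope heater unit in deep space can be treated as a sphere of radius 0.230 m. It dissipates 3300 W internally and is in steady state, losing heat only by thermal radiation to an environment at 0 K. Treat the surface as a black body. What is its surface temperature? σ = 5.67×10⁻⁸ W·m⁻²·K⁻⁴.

Steady state: internal power = radiated power, P = εσA T⁴.
Radiating area A = 4πr² = 0.6648 m².
T⁴ = P/(εσA) = 3300/(1.0·5.67×10⁻⁸·0.6648) = 8.755×10¹⁰ K⁴.
T = (8.755×10¹⁰)^(1/4).

T ≈ 544 K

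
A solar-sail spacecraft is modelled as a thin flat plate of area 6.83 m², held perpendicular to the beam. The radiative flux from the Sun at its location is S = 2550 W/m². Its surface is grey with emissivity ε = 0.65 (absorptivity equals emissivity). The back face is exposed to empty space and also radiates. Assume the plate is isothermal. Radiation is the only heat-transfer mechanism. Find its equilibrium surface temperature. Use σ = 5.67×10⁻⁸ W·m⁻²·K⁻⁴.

At equilibrium, absorbed power = emitted power.
Absorbing cross-section = A = 6.830 m²; emitting surface = 2A = 13.66 m² (ratio 2).
εS·A_cross = εσ·A_surf·T⁴  ⇒  T⁴ = S/(2σ)   (ε cancels).
T⁴ = 2550/(2·5.67×10⁻⁸) = 2.249×10¹⁰ K⁴.
T = (2.249×10¹⁰)^(1/4).

T ≈ 387 K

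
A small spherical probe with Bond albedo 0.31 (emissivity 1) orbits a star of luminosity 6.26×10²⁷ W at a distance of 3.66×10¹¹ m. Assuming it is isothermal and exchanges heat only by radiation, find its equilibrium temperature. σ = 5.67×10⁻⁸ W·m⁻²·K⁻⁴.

T ≈ 326 K

First find the stellar flux at distance d: S = L/(4πd²) = 6.26×10²⁷/(4π·(3.66×10¹¹)²) = 3719 W/m².
For an isothermal sphere, absorbed (1−a)S·πr² = emitted σ·4πr²·T⁴, so T⁴ = (1−a)S/(4σ).
T⁴ = 0.690·3719/(4·5.67×10⁻⁸) = 1.131×10¹⁰ K⁴.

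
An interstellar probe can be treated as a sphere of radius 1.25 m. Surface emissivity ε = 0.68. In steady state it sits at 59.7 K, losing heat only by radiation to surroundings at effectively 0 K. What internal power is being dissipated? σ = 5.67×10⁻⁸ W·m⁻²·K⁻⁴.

Steady state: P = εσA T⁴.
A = 4πr² = 19.63 m²; T⁴ = (59.7)⁴ = 1.270×10⁷ K⁴.
P = 0.68 × 5.67×10⁻⁸ × 19.63 × 1.270×10⁷.

P ≈ 9.62 W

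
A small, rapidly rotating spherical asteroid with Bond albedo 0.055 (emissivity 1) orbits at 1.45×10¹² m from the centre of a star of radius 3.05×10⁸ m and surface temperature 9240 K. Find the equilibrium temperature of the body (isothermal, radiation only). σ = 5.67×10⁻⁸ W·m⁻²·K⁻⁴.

The star's surface emits σT_*⁴; at distance d the flux is S = σT_*⁴(R_*/d)².
S = 5.67×10⁻⁸·(9240)⁴·(3.05×10⁸/1.45×10¹²)² = 18.29 W/m².
For an isothermal sphere T⁴ = (1−a)S/(4σ) = 7.619×10⁷ K⁴.

T ≈ 93.4 K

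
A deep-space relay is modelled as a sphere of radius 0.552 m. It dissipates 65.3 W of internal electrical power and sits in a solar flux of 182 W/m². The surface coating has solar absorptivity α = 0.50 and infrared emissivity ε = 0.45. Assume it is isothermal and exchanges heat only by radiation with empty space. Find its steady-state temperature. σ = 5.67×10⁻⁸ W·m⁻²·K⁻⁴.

At steady state, absorbed solar power + internal power = radiated power.
Absorbed: α·S·A_cross = 0.50·182·0.9573 = 87.11 W (cross-section πr²).
Total input = 87.11 + 65.3 = 152.4 W.
Radiated: εσ·A_surf·T⁴ with A_surf = 4πr² = 3.829 m².
T⁴ = 152.4/(0.45·5.67×10⁻⁸·3.829) = 1.560×10⁹ K⁴.

T ≈ 199 K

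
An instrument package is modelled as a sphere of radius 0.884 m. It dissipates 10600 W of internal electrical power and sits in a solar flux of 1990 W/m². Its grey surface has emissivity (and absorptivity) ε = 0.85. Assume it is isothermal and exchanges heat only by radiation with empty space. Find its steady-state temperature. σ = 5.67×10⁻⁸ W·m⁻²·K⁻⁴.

T ≈ 420 K

At steady state, absorbed solar power + internal power = radiated power.
Absorbed: α·S·A_cross = 0.85·1990·2.455 = 4153 W (cross-section πr²).
Total input = 4153 + 10600 = 14750 W.
Radiated: εσ·A_surf·T⁴ with A_surf = 4πr² = 9.820 m².
T⁴ = 14750/(0.85·5.67×10⁻⁸·9.820) = 3.117×10¹⁰ K⁴.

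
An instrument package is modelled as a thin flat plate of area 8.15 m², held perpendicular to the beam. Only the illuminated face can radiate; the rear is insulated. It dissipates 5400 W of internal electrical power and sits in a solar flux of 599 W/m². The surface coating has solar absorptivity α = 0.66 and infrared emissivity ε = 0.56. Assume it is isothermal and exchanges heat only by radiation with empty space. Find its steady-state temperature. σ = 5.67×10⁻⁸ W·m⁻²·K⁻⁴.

At steady state, absorbed solar power + internal power = radiated power.
Absorbed: α·S·A_cross = 0.66·599·8.150 = 3222 W (cross-section A).
Total input = 3222 + 5400 = 8622 W.
Radiated: εσ·A_surf·T⁴ with A_surf = A = 8.150 m².
T⁴ = 8622/(0.56·5.67×10⁻⁸·8.150) = 3.332×10¹⁰ K⁴.

T ≈ 427 K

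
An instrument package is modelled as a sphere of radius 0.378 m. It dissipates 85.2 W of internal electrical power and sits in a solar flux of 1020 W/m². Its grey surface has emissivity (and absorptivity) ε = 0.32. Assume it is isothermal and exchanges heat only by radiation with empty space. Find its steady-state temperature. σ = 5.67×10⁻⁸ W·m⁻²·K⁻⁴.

At steady state, absorbed solar power + internal power = radiated power.
Absorbed: α·S·A_cross = 0.32·1020·0.4489 = 146.5 W (cross-section πr²).
Total input = 146.5 + 85.2 = 231.7 W.
Radiated: εσ·A_surf·T⁴ with A_surf = 4πr² = 1.796 m².
T⁴ = 231.7/(0.32·5.67×10⁻⁸·1.796) = 7.113×10⁹ K⁴.

T ≈ 290 K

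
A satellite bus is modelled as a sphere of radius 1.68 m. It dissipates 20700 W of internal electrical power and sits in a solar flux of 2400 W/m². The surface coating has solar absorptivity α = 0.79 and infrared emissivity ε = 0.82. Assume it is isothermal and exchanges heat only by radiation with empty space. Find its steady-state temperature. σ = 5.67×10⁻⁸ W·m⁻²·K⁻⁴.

At steady state, absorbed solar power + internal power = radiated power.
Absorbed: α·S·A_cross = 0.79·2400·8.867 = 16810 W (cross-section πr²).
Total input = 16810 + 20700 = 37510 W.
Radiated: εσ·A_surf·T⁴ with A_surf = 4πr² = 35.47 m².
T⁴ = 37510/(0.82·5.67×10⁻⁸·35.47) = 2.275×10¹⁰ K⁴.

T ≈ 388 K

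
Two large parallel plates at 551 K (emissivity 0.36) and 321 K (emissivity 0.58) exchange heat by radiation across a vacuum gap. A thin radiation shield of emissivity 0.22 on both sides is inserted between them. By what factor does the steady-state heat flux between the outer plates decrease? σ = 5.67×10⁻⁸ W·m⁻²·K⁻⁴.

factor ≈ 3.31

Without shield: q₀ = σΔ(T⁴)/(1/ε₁+1/ε₂−1) with denominator 3.502.
With shield the two gaps are in series; the resistances add: (1/ε₁+1/ε_s−1)+(1/ε_s+1/ε₂−1) = 6.323+5.270 = 11.59.
Heat-flux ratio q₀/q = 11.59/3.502.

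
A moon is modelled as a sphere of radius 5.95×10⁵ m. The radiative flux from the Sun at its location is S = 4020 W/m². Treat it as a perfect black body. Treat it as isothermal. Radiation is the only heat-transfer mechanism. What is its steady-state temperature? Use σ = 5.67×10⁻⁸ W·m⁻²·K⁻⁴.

T ≈ 365 K

At equilibrium, absorbed power = emitted power.
Absorbing cross-section = πr² = 1.112×10¹² m²; emitting surface = 4πr² = 4.449×10¹² m² (ratio 4).
S·A_cross = εσ·A_surf·T⁴  ⇒  T⁴ = S/(4σ).
T⁴ = 1.00·4020/(4·5.67×10⁻⁸) = 1.772×10¹⁰ K⁴.
T = (1.772×10¹⁰)^(1/4).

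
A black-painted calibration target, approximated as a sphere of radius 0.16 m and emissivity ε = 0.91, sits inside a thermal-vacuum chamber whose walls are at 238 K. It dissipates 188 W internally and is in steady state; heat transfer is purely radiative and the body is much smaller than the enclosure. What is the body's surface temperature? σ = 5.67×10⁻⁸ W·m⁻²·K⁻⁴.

For a small grey body in a large enclosure, net radiated power = εσA(T⁴ − T_w⁴).
Steady state: P = εσA(T⁴ − T_w⁴) with A = 4πr² = 0.3217 m².
T⁴ = P/(εσA) + T_w⁴ = 188/(0.91·5.67×10⁻⁸·0.3217) + (238)⁴
    = 1.133×10¹⁰ + 3.209×10⁹ = 1.453×10¹⁰ K⁴.

T ≈ 347 K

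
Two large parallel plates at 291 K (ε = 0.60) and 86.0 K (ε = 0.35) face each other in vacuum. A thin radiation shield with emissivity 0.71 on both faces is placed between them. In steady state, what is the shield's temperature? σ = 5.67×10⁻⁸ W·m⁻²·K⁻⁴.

T_s ≈ 258 K

In steady state the net flux on the hot side equals that on the cold side.
σ(T₁⁴−T_s⁴)/D₁ = σ(T_s⁴−T₂⁴)/D₂, with D₁ = 1/ε₁+1/ε_s−1 = 2.075, D₂ = 1/ε_s+1/ε₂−1 = 3.266.
Solve for T_s⁴: T_s⁴ = (D₂·T₁⁴ + D₁·T₂⁴)/(D₁+D₂) = 4.406×10⁹ K⁴.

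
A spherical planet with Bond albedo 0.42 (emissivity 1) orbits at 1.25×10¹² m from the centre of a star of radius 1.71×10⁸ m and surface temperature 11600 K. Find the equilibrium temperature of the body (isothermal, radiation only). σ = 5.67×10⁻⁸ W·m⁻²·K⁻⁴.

The star's surface emits σT_*⁴; at distance d the flux is S = σT_*⁴(R_*/d)².
S = 5.67×10⁻⁸·(11600)⁴·(1.71×10⁸/1.25×10¹²)² = 19.21 W/m².
For an isothermal sphere T⁴ = (1−a)S/(4σ) = 4.913×10⁷ K⁴.

T ≈ 83.7 K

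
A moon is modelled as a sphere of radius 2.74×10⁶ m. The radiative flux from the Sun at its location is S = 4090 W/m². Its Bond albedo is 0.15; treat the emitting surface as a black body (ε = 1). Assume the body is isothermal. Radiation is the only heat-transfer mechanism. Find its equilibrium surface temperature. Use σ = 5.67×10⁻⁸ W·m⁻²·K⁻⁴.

T ≈ 352 K

At equilibrium, absorbed power = emitted power.
Absorbing cross-section = πr² = 2.359×10¹³ m²; emitting surface = 4πr² = 9.434×10¹³ m² (ratio 4).
(1−a)S·A_cross = εσ·A_surf·T⁴  ⇒  T⁴ = (1−a)S/(4σ).
T⁴ = 0.850·4090/(4·5.67×10⁻⁸) = 1.533×10¹⁰ K⁴.
T = (1.533×10¹⁰)^(1/4).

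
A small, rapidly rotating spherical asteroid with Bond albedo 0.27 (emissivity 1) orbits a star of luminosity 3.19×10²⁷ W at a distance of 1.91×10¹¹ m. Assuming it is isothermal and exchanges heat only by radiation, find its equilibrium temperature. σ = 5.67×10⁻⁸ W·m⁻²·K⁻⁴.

T ≈ 387 K

First find the stellar flux at distance d: S = L/(4πd²) = 3.19×10²⁷/(4π·(1.91×10¹¹)²) = 6958 W/m².
For an isothermal sphere, absorbed (1−a)S·πr² = emitted σ·4πr²·T⁴, so T⁴ = (1−a)S/(4σ).
T⁴ = 0.730·6958/(4·5.67×10⁻⁸) = 2.240×10¹⁰ K⁴.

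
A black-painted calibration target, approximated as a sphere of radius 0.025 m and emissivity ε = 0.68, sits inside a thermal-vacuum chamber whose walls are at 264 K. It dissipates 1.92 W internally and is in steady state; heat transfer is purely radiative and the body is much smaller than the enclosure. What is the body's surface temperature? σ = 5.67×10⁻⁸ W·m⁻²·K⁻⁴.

T ≈ 325 K

For a small grey body in a large enclosure, net radiated power = εσA(T⁴ − T_w⁴).
Steady state: P = εσA(T⁴ − T_w⁴) with A = 4πr² = 0.007854 m².
T⁴ = P/(εσA) + T_w⁴ = 1.92/(0.68·5.67×10⁻⁸·0.007854) + (264)⁴
    = 6.340×10⁹ + 4.858×10⁹ = 1.120×10¹⁰ K⁴.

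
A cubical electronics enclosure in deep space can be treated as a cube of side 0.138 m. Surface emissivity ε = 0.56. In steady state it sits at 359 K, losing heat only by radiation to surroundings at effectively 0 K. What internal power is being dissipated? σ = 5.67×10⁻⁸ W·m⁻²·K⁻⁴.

P ≈ 60.3 W

Steady state: P = εσA T⁴.
A = 6L² = 0.1143 m²; T⁴ = (359)⁴ = 1.661×10¹⁰ K⁴.
P = 0.56 × 5.67×10⁻⁸ × 0.1143 × 1.661×10¹⁰.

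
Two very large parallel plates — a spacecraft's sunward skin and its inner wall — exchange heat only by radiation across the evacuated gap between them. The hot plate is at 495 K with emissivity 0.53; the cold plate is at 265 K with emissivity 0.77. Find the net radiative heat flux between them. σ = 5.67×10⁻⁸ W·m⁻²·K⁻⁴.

q ≈ 1430 W/m²

For two infinite grey parallel plates, q = σ(T₁⁴ − T₂⁴)/(1/ε₁ + 1/ε₂ − 1).
T₁⁴ − T₂⁴ = 6.004×10¹⁰ − 4.932×10⁹ = 5.511×10¹⁰ K⁴.
1/ε₁ + 1/ε₂ − 1 = 1.887 + 1.299 − 1 = 2.185.
q = 5.67×10⁻⁸ × 5.511×10¹⁰ / 2.185.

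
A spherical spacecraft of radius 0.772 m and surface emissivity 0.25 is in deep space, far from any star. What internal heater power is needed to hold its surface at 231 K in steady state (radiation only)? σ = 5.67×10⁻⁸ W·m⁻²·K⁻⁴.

P ≈ 302 W

P = εσ·4πr²·T⁴.
4πr² = 7.489 m²; T⁴ = 2.847×10⁹ K⁴.
P = 0.25·5.67×10⁻⁸·7.489·2.847×10⁹.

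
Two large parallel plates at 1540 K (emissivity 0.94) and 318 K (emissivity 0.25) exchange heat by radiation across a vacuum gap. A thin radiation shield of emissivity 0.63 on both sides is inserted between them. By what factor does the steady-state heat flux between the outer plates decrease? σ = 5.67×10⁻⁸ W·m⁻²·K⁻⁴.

factor ≈ 1.54

Without shield: q₀ = σΔ(T⁴)/(1/ε₁+1/ε₂−1) with denominator 4.064.
With shield the two gaps are in series; the resistances add: (1/ε₁+1/ε_s−1)+(1/ε_s+1/ε₂−1) = 1.651+4.587 = 6.238.
Heat-flux ratio q₀/q = 6.238/4.064.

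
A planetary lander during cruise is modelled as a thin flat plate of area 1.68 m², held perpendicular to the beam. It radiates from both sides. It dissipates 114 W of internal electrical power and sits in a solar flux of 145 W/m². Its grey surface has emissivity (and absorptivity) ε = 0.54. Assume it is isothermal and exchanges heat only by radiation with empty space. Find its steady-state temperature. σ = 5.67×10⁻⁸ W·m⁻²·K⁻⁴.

T ≈ 221 K

At steady state, absorbed solar power + internal power = radiated power.
Absorbed: α·S·A_cross = 0.54·145·1.680 = 131.5 W (cross-section A).
Total input = 131.5 + 114 = 245.5 W.
Radiated: εσ·A_surf·T⁴ with A_surf = 2A = 3.360 m².
T⁴ = 245.5/(0.54·5.67×10⁻⁸·3.360) = 2.387×10⁹ K⁴.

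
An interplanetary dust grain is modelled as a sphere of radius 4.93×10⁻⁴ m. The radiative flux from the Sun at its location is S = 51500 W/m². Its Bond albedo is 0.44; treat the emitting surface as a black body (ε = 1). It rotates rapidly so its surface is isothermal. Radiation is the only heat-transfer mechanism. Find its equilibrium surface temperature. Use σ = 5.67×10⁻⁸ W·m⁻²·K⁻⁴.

At equilibrium, absorbed power = emitted power.
Absorbing cross-section = πr² = 7.636×10⁻⁷ m²; emitting surface = 4πr² = 3.054×10⁻⁶ m² (ratio 4).
(1−a)S·A_cross = εσ·A_surf·T⁴  ⇒  T⁴ = (1−a)S/(4σ).
T⁴ = 0.560·51500/(4·5.67×10⁻⁸) = 1.272×10¹¹ K⁴.
T = (1.272×10¹¹)^(1/4).

T ≈ 597 K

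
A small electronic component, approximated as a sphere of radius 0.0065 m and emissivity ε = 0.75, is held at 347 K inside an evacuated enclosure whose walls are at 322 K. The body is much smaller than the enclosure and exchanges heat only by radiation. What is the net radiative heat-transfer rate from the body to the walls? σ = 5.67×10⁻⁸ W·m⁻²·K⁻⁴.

For a small grey body in a large enclosure: P_net = εσA(T_body⁴ − T_wall⁴).
A = 4πr² = 5.309×10⁻⁴ m²; T_body⁴ − T_wall⁴ = 1.450×10¹⁰ − 1.075×10¹⁰ = 3.748×10⁹ K⁴.
|P_net| = 0.75·5.67×10⁻⁸·5.309×10⁻⁴·3.748×10⁹.

P_net ≈ 0.0846 W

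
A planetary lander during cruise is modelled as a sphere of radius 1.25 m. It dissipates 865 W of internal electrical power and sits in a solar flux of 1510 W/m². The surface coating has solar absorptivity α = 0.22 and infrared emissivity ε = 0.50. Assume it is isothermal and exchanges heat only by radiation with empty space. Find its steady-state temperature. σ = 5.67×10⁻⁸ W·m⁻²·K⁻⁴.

T ≈ 259 K

At steady state, absorbed solar power + internal power = radiated power.
Absorbed: α·S·A_cross = 0.22·1510·4.909 = 1631 W (cross-section πr²).
Total input = 1631 + 865 = 2496 W.
Radiated: εσ·A_surf·T⁴ with A_surf = 4πr² = 19.63 m².
T⁴ = 2496/(0.50·5.67×10⁻⁸·19.63) = 4.483×10⁹ K⁴.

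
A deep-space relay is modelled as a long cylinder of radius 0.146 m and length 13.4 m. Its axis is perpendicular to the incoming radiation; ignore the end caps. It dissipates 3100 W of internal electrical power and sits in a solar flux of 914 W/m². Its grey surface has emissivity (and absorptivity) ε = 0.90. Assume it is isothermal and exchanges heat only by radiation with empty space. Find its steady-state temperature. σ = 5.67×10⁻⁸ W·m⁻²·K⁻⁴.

T ≈ 317 K

At steady state, absorbed solar power + internal power = radiated power.
Absorbed: α·S·A_cross = 0.90·914·3.913 = 3219 W (cross-section 2rL).
Total input = 3219 + 3100 = 6319 W.
Radiated: εσ·A_surf·T⁴ with A_surf = 2πrL = 12.29 m².
T⁴ = 6319/(0.90·5.67×10⁻⁸·12.29) = 1.007×10¹⁰ K⁴.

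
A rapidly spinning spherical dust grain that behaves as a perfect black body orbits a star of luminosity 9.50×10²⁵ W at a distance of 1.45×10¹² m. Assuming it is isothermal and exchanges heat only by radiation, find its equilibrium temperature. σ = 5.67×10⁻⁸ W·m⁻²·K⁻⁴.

T ≈ 63.1 K

First find the stellar flux at distance d: S = L/(4πd²) = 9.50×10²⁵/(4π·(1.45×10¹²)²) = 3.596 W/m².
For an isothermal sphere, absorbed (1−a)S·πr² = emitted σ·4πr²·T⁴, so T⁴ = (1−a)S/(4σ).
T⁴ = 1.00·3.596/(4·5.67×10⁻⁸) = 1.585×10⁷ K⁴.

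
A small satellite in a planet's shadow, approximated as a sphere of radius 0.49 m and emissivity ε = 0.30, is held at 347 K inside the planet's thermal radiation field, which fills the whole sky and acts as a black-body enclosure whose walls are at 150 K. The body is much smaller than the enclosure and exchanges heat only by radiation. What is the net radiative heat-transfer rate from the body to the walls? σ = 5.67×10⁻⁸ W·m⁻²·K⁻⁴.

For a small grey body in a large enclosure: P_net = εσA(T_body⁴ − T_wall⁴).
A = 4πr² = 3.017 m²; T_body⁴ − T_wall⁴ = 1.450×10¹⁰ − 5.062×10⁸ = 1.399×10¹⁰ K⁴.
|P_net| = 0.30·5.67×10⁻⁸·3.017·1.399×10¹⁰.

P_net ≈ 718 W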